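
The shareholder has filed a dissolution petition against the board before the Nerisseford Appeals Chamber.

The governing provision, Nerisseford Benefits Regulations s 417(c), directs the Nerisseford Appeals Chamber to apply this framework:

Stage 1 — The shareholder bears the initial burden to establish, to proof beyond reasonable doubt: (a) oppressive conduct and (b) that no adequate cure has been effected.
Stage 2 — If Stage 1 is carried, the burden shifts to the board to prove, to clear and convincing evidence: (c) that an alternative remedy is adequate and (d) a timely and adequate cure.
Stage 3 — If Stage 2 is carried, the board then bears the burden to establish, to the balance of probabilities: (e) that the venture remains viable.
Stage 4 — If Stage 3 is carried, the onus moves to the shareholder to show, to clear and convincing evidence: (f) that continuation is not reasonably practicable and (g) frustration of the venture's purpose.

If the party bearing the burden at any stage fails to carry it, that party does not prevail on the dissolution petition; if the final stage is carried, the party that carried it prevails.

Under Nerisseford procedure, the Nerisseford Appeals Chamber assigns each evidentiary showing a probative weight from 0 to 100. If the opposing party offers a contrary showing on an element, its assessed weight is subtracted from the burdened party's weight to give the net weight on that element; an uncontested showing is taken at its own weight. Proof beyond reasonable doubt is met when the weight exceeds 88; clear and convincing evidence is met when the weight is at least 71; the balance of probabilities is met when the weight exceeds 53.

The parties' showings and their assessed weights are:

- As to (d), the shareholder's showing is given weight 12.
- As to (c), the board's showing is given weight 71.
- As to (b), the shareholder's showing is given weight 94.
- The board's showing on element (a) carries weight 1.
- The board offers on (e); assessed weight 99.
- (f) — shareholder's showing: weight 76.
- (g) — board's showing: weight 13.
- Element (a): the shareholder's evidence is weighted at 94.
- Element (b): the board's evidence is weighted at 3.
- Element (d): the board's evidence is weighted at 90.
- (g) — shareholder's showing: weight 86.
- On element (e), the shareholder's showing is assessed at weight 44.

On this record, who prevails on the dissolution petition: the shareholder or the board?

shareholder

Stage 1 (shareholder, proof beyond reasonable doubt, weight exceeds 88): (a) net 94−1=93 > 88 — meets; (b) net 94−3=91 > 88 — meets.
  The shareholder carries Stage 1; the board now bears the burden.
Stage 2 (board, clear and convincing evidence, weight is at least 71): (c) 71 ≥ 71 — meets; (d) net 90−12=78 ≥ 71 — meets.
  All elements met. The board retains the burden for Stage 3.
Stage 3 (board, the balance of probabilities, weight exceeds 53): (e) net 99−44=55 > 53 — meets.
  Stage 3 carried; the burden shifts to the shareholder.
Stage 4 (shareholder, clear and convincing evidence, weight is at least 71): (f) 76 ≥ 71 — meets; (g) net 86−13=73 ≥ 71 — meets.
  All elements met at the final stage.
With every stage satisfied, the shareholder prevails.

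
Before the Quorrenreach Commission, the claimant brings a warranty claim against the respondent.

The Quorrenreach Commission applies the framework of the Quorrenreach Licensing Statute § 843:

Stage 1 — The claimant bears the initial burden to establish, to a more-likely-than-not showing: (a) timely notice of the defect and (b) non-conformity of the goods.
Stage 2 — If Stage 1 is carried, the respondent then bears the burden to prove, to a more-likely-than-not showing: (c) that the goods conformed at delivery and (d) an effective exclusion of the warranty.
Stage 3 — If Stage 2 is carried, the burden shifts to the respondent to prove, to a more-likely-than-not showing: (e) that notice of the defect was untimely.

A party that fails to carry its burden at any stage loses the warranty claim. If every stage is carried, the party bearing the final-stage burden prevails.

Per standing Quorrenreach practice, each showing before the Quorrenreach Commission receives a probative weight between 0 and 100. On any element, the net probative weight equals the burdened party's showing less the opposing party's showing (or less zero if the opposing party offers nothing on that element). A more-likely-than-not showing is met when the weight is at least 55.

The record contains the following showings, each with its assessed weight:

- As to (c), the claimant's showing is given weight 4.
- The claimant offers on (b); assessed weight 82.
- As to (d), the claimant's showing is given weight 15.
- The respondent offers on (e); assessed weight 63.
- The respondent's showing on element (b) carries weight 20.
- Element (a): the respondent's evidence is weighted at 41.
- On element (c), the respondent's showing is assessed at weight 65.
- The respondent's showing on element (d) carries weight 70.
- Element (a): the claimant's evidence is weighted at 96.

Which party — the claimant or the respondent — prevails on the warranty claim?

respondent

Stage 1 (claimant, a more-likely-than-not showing, weight is at least 55): (a) net 96−41=55 ≥ 55 — meets; (b) net 82−20=62 ≥ 55 — meets.
  The claimant carries Stage 1; the respondent now bears the burden.
Stage 2 (respondent, a more-likely-than-not showing, weight is at least 55): (c) net 65−4=61 ≥ 55 — meets; (d) net 70−15=55 ≥ 55 — meets.
  Stage 2 carried; the burden remains with the respondent.
Stage 3 (respondent, a more-likely-than-not showing, weight is at least 55): (e) 63 ≥ 55 — meets.
  The respondent carries the last stage.
With every stage satisfied, the respondent prevails.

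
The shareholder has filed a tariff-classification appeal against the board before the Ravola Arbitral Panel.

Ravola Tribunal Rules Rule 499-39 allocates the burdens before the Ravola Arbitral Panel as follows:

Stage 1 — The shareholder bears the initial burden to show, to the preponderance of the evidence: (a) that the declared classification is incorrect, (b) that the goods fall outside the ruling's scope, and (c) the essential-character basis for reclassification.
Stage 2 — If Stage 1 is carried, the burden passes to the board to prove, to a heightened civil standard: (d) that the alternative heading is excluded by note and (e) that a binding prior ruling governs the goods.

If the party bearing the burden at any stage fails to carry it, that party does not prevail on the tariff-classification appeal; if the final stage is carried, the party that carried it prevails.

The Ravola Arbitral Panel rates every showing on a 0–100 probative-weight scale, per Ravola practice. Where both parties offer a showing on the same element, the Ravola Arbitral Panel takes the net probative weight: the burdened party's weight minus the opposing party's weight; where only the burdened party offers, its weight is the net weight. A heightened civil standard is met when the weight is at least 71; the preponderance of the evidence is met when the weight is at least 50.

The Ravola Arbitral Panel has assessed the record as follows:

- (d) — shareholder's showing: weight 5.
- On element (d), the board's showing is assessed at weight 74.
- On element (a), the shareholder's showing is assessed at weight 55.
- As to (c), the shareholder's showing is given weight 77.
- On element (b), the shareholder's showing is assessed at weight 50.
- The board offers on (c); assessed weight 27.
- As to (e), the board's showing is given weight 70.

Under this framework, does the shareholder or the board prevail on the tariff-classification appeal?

shareholder

Stage 1 (shareholder, the preponderance of the evidence, weight is at least 50): (a) 55 ≥ 50 — meets; (b) 50 ≥ 50 — meets; (c) net 77−27=50 ≥ 50 — meets.
  Stage 1 is satisfied; the onus moves to the board.
Stage 2 (board, a heightened civil standard, weight is at least 71): (d) net 74−5=69 < 71 — fails; (e) 70 < 71 — fails.
  Not every element is met, so the board fails to carry Stage 2.
The shareholder prevails.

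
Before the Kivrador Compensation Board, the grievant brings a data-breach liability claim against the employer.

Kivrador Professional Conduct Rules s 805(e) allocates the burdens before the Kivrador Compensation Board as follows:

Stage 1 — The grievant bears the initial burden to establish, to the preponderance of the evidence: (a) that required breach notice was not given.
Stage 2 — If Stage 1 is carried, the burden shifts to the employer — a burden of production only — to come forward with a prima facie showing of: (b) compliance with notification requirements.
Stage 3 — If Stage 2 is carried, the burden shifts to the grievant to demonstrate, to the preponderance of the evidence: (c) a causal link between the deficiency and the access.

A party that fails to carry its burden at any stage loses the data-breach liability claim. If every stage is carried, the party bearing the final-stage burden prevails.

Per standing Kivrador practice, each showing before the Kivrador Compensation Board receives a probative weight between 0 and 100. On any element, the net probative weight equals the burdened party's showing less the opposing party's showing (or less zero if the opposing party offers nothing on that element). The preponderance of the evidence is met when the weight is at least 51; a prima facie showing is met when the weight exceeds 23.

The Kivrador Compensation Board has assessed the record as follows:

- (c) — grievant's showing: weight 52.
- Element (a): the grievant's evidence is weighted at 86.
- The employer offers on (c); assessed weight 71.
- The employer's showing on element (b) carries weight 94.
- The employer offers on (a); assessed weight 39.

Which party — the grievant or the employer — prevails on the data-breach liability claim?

At Stage 1 the grievant must meet the preponderance of the evidence (weight is at least 51): on (a) the weight is 86 less the opposing 39 gives net 47, < 51, so (a) does not meet the standard.
  Not every element is met, so the grievant fails to carry Stage 1.
The employer prevails.

employer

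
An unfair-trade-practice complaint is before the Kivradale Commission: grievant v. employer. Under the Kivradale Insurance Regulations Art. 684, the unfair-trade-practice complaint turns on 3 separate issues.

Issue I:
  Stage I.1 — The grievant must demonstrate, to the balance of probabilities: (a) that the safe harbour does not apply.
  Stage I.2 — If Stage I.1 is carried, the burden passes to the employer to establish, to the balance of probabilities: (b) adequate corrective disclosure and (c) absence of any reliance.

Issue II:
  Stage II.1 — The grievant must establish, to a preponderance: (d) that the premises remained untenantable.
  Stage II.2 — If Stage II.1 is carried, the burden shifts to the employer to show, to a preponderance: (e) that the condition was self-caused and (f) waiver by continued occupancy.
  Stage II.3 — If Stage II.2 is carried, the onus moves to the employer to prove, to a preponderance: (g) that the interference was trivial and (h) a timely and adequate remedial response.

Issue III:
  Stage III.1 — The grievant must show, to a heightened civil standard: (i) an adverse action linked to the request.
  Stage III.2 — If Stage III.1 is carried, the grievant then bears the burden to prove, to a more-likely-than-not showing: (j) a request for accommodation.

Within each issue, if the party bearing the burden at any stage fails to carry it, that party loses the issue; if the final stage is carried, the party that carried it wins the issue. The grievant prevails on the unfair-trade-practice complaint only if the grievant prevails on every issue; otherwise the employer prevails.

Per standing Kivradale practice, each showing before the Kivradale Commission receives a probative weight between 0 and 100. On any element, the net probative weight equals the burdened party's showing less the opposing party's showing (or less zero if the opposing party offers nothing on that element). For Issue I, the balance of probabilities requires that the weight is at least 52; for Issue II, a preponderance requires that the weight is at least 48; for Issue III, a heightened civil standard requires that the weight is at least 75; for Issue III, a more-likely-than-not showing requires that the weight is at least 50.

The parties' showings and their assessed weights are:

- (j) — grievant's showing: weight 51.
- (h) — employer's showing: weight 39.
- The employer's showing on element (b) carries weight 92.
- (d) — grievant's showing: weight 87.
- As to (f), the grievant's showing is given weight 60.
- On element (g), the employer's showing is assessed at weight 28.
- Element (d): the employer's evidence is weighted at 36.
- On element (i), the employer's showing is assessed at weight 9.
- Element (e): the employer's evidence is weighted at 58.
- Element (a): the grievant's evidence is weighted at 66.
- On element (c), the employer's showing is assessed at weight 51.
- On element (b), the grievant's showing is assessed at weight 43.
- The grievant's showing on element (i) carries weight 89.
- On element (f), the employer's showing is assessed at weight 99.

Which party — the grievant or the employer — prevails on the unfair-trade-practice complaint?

— Issue I —
Stage I.1 — burden on grievant; standard: the balance of probabilities (weight is at least 52).
    (a): 66 ≥ 52 [met]
  The grievant carries Stage I.1; the employer now bears the burden.
Stage I.2 — burden on employer; standard: the balance of probabilities (weight is at least 52).
    (b): 92 − 43 = 49 < 52 [not met]
    (c): 51 < 52 [not met]
  Stage I.2 not carried; the employer fails its burden.
So the grievant prevails on this issue.
— Issue II —
At Stage II.1 the grievant must meet a preponderance (weight is at least 48): on (d) the weight is 87 less the opposing 36 gives net 51, which does reach 48, so (d) meets the standard.
  All elements met. The burden passes to the employer.
At Stage II.2 the employer must meet a preponderance (weight is at least 48): on (e) the weight is 58, ≥ 48, so (e) meets the standard; on (f) the weight is 99 less the opposing 60 gives net 39, < 48, so (f) does not meet the standard.
  Stage II.2 not carried; the employer fails its burden.
The grievant prevails on this issue.
— Issue III —
At Stage III.1 the grievant must meet a heightened civil standard (weight is at least 75): on (i) the weight is 89 less the opposing 9 gives net 80, ≥ 75, so (i) meets the standard.
  Stage III.1 carried; the burden remains with the grievant.
At Stage III.2 the grievant must meet a more-likely-than-not showing (weight is at least 50): on (j) the weight is 51, ≥ 50, so (j) meets the standard.
  Stage III.2 carried; the final stage is satisfied.
All stages carried — the grievant prevails on this issue.
Per-issue: Issue I → grievant; Issue II → grievant; Issue III → grievant. The grievant must prevail on every issue; overall, the grievant prevails.

grievant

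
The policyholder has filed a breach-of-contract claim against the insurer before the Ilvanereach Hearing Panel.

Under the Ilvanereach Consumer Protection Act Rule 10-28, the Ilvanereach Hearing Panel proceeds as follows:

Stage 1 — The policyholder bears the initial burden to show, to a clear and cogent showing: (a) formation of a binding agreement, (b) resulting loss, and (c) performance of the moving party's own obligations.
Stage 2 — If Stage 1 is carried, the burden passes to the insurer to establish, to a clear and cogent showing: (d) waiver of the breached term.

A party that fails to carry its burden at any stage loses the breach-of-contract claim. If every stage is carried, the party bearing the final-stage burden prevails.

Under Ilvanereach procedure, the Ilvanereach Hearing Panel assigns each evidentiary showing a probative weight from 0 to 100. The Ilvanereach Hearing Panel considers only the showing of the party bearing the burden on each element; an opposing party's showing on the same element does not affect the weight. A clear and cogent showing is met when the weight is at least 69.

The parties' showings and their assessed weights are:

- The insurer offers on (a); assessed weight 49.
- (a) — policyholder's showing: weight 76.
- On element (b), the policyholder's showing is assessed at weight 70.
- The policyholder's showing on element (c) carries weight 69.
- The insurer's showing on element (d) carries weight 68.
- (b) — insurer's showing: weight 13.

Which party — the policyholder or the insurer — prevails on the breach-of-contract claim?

policyholder

Stage 1 (policyholder, a clear and cogent showing, weight is at least 69): (a) 76 (insurer's 49 disregarded) ≥ 69 — meets; (b) 70 (insurer's 13 disregarded) ≥ 69 — meets; (c) 69 ≥ 69 — meets.
  Stage 1 is satisfied; the onus moves to the insurer.
Stage 2 (insurer, a clear and cogent showing, weight is at least 69): (d) 68 < 69 — fails.
  The insurer does not carry Stage 2.
So the policyholder prevails.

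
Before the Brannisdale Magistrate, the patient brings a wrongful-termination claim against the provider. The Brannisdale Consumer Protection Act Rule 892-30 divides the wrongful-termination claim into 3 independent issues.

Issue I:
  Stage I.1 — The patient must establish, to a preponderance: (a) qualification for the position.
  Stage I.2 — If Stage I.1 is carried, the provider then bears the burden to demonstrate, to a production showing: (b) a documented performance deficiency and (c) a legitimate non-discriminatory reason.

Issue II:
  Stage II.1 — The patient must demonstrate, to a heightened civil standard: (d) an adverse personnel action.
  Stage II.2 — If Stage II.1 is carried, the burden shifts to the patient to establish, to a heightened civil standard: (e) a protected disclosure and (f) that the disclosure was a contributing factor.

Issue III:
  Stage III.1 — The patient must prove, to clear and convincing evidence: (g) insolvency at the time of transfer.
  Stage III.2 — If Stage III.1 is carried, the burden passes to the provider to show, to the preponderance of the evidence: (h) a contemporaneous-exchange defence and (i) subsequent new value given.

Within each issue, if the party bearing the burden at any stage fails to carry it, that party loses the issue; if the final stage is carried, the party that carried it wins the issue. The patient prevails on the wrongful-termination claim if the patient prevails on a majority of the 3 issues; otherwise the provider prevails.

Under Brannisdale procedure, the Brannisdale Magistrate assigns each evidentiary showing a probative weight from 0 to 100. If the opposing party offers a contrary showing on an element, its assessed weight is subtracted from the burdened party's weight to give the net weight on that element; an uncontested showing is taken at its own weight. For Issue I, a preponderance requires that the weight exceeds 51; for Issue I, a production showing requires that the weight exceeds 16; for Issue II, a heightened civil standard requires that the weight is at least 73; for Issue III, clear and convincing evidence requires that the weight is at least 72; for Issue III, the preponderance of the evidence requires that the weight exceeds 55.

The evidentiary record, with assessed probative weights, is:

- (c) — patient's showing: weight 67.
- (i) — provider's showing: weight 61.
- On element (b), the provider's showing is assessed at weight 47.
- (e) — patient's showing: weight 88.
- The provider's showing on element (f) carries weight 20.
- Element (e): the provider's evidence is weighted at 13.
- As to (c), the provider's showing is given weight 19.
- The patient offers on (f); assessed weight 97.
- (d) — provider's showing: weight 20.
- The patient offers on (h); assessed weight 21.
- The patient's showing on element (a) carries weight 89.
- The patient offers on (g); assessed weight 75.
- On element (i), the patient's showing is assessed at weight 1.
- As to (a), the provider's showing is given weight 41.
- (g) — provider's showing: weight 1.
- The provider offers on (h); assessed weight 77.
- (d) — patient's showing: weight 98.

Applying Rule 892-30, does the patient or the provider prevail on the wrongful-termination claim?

— Issue I —
Stage I.1 (patient, a preponderance, weight exceeds 51): (a) net 89−41=48 ≤ 51 — fails.
  The patient does not carry Stage I.1.
The provider prevails on this issue.
— Issue II —
Stage II.1 — burden on patient; standard: a heightened civil standard (weight is at least 73).
    (d): 98 − 20 = 78 ≥ 73 [met]
  All elements met. The patient retains the burden for Stage II.2.
Stage II.2 — burden on patient; standard: a heightened civil standard (weight is at least 73).
    (e): 88 − 13 = 75 ≥ 73 [met]
    (f): 97 − 20 = 77 ≥ 73 [met]
  All elements met at the final stage.
Every stage carried; the patient prevails on this issue.
— Issue III —
At Stage III.1 the patient must meet clear and convincing evidence (weight is at least 72): on (g) the weight is 75 less the opposing 1 gives net 74, which does reach 72, so (g) meets the standard.
  The patient carries Stage III.1; the provider now bears the burden.
At Stage III.2 the provider must meet the preponderance of the evidence (weight exceeds 55): on (h) the weight is 77 less the opposing 21 gives net 56, which does exceed 55, so (h) meets the standard; on (i) the weight is 61 less the opposing 1 gives net 60, which does exceed 55, so (i) meets the standard.
  All elements met at the final stage.
All stages carried — the provider prevails on this issue.
Per-issue: Issue I → provider; Issue II → patient; Issue III → provider. The patient must prevail on a majority of issues; overall, the provider prevails.

provider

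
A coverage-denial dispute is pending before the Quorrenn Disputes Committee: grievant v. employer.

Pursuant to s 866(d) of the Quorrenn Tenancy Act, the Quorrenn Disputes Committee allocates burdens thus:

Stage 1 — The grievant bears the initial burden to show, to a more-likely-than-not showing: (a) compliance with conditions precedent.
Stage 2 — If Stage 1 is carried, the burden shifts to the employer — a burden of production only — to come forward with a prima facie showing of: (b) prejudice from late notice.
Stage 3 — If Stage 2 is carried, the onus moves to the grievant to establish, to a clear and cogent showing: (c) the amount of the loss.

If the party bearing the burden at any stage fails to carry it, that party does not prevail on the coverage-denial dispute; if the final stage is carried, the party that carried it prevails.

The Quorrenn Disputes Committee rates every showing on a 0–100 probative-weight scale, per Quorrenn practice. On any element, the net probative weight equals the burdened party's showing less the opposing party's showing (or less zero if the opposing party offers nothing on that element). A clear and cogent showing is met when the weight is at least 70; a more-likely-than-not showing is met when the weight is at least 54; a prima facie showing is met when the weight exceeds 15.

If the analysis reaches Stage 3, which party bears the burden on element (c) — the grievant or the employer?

grievant

Stage 3's rule assigns the burden to the grievant (to a clear and cogent showing).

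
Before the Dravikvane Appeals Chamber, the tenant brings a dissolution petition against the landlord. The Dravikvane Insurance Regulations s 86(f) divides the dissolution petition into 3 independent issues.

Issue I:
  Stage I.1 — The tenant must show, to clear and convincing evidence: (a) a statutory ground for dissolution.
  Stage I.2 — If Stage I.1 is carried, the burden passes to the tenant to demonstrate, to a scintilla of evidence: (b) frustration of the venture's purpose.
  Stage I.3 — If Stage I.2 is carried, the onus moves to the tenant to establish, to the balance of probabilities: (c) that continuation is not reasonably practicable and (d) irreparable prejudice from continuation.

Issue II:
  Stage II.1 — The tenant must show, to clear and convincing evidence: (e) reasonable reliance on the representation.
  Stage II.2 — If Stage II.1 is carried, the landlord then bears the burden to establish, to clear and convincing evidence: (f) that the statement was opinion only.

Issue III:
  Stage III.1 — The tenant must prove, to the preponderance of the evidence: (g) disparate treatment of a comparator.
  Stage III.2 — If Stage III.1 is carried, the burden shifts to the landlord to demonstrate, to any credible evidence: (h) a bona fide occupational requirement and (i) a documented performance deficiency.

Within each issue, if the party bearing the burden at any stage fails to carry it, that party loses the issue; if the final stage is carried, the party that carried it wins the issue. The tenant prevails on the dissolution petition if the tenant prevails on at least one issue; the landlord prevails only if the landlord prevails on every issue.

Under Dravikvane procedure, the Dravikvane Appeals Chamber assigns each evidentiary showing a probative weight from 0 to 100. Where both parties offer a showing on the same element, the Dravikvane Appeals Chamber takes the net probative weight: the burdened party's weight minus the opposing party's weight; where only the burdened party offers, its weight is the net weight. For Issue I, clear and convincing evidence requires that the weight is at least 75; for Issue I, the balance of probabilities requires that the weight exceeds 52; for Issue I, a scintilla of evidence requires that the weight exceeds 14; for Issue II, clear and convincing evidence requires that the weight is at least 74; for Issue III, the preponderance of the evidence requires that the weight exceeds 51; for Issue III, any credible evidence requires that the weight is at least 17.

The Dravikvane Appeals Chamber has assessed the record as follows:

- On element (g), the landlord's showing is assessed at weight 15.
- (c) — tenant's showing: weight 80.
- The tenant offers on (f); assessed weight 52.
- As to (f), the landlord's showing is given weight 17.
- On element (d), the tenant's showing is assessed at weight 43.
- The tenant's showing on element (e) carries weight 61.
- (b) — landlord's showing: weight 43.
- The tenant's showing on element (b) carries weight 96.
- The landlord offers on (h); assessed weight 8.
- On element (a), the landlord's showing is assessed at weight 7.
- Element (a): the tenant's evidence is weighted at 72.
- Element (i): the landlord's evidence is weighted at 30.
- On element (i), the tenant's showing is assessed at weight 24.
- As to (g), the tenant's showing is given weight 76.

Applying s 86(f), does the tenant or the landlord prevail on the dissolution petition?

tenant

— Issue I —
At Stage I.1 the tenant must meet clear and convincing evidence (weight is at least 75): on (a) the weight is 72 less the opposing 7 gives net 65, < 75, so (a) does not meet the standard.
  Stage I.1 not carried; the tenant fails its burden.
The analysis ends at Stage I.1; the landlord prevails on this issue.
— Issue II —
Stage II.1 (tenant, clear and convincing evidence, weight is at least 74): (e) 61 < 74 — fails.
  The tenant does not carry Stage II.1.
The analysis ends at Stage II.1; the landlord prevails on this issue.
— Issue III —
Stage III.1 (tenant, the preponderance of the evidence, weight exceeds 51): (g) net 76−15=61 > 51 — meets.
  All elements met. The burden passes to the landlord.
Stage III.2 (landlord, any credible evidence, weight is at least 17): (h) 8 < 17 — fails; (i) net 30−24=6 < 17 — fails.
  The landlord does not carry Stage III.2.
The tenant prevails on this issue.
Per-issue: Issue I → landlord; Issue II → landlord; Issue III → tenant. The tenant must prevail on at least one issue; overall, the tenant prevails.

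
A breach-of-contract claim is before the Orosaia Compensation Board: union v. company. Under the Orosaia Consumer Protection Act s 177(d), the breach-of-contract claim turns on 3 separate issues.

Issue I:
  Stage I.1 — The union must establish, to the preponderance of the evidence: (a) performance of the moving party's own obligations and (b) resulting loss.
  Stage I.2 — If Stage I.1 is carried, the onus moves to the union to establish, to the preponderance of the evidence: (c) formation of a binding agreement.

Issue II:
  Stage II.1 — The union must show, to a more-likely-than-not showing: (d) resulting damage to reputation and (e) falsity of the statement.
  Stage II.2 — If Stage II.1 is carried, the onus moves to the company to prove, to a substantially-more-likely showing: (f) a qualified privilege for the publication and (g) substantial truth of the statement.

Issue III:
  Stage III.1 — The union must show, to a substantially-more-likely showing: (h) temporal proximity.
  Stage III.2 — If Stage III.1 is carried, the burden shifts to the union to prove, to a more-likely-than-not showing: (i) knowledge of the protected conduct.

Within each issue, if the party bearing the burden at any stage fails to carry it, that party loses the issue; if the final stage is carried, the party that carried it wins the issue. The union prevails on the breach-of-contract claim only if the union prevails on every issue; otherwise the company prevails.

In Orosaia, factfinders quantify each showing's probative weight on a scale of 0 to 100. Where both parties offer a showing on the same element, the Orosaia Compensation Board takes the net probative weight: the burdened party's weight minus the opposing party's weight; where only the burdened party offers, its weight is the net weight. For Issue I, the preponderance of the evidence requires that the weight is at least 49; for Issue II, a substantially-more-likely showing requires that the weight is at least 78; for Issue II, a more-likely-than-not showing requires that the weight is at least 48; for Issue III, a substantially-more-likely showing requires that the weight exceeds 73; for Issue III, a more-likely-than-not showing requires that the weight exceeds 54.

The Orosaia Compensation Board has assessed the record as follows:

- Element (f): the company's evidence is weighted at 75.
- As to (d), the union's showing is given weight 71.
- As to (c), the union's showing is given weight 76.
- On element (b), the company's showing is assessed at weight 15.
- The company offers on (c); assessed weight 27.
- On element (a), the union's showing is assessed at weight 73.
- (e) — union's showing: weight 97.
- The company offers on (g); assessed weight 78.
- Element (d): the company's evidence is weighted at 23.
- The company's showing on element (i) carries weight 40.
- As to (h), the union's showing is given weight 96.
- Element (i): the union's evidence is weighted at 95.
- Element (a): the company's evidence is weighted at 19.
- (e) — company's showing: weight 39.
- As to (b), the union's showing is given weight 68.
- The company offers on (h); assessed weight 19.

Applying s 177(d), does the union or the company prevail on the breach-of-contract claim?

union

— Issue I —
Stage I.1 — burden on union; standard: the preponderance of the evidence (weight is at least 49).
    (a): 73 − 19 = 54 ≥ 49 [met]
    (b): 68 − 15 = 53 ≥ 49 [met]
  All elements met. The union retains the burden for Stage I.2.
Stage I.2 — burden on union; standard: the preponderance of the evidence (weight is at least 49).
    (c): 76 − 27 = 49 ≥ 49 [met]
  The union carries the last stage.
With every stage satisfied, the union prevails on this issue.
— Issue II —
Stage II.1 (union, a more-likely-than-not showing, weight is at least 48): (d) net 71−23=48 ≥ 48 — meets; (e) net 97−39=58 ≥ 48 — meets.
  Stage II.1 carried; the burden shifts to the company.
Stage II.2 (company, a substantially-more-likely showing, weight is at least 78): (f) 75 < 78 — fails; (g) 78 ≥ 78 — meets.
  The company does not carry Stage II.2.
So the union prevails on this issue.
— Issue III —
Stage III.1 (union, a substantially-more-likely showing, weight exceeds 73): (h) net 96−19=77 > 73 — meets.
  Stage III.1 carried; the burden remains with the union.
Stage III.2 (union, a more-likely-than-not showing, weight exceeds 54): (i) net 95−40=55 > 54 — meets.
  The union carries the last stage.
All stages carried — the union prevails on this issue.
Per-issue: Issue I → union; Issue II → union; Issue III → union. The union must prevail on every issue; overall, the union prevails.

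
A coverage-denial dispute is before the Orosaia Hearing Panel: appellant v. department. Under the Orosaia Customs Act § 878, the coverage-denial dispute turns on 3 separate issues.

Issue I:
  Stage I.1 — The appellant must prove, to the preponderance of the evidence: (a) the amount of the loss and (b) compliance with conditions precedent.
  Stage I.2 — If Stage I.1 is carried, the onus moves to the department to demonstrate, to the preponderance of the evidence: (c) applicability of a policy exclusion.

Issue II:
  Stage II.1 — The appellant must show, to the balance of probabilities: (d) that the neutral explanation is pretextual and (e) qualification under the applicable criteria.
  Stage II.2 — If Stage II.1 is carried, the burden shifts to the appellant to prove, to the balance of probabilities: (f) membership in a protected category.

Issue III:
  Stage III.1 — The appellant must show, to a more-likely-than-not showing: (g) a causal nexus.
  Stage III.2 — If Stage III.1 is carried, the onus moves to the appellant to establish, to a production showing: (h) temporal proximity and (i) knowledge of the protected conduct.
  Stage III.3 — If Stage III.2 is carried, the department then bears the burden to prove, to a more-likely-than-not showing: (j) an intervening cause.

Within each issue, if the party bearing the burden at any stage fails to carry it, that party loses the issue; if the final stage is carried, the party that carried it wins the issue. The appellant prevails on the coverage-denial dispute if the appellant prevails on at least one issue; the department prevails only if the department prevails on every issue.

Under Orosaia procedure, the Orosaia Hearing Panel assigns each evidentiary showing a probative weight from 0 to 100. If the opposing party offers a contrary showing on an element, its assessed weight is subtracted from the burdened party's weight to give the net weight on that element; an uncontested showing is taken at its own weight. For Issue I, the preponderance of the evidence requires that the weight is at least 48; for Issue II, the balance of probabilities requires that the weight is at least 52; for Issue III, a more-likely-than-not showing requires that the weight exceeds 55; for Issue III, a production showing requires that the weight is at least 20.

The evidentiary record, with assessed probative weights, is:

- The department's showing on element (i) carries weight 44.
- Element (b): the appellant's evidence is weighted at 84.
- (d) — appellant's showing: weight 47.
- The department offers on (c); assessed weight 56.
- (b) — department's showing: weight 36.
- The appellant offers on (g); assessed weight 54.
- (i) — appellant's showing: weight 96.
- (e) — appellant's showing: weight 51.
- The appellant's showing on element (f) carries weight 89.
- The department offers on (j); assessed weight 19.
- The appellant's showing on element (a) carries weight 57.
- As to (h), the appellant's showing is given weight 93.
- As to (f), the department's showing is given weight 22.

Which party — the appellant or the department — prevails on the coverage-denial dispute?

department

— Issue I —
At Stage I.1 the appellant must meet the preponderance of the evidence (weight is at least 48): on (a) the weight is 57, ≥ 48, so (a) meets the standard; on (b) the weight is 84 less the opposing 36 gives net 48, ≥ 48, so (b) meets the standard.
  The appellant carries Stage I.1; the department now bears the burden.
At Stage I.2 the department must meet the preponderance of the evidence (weight is at least 48): on (c) the weight is 56, ≥ 48, so (c) meets the standard.
  The department carries the last stage.
All stages carried — the department prevails on this issue.
— Issue II —
At Stage II.1 the appellant must meet the balance of probabilities (weight is at least 52): on (d) the weight is 47, < 52, so (d) does not meet the standard; on (e) the weight is 51, which does not reach 52, so (e) does not meet the standard.
  The appellant does not carry Stage II.1.
The department prevails on this issue.
— Issue III —
At Stage III.1 the appellant must meet a more-likely-than-not showing (weight exceeds 55): on (g) the weight is 54, which does not exceed 55, so (g) does not meet the standard.
  Stage III.1 not carried; the appellant fails its burden.
So the department prevails on this issue.
Per-issue: Issue I → department; Issue II → department; Issue III → department. The appellant must prevail on at least one issue; overall, the department prevails.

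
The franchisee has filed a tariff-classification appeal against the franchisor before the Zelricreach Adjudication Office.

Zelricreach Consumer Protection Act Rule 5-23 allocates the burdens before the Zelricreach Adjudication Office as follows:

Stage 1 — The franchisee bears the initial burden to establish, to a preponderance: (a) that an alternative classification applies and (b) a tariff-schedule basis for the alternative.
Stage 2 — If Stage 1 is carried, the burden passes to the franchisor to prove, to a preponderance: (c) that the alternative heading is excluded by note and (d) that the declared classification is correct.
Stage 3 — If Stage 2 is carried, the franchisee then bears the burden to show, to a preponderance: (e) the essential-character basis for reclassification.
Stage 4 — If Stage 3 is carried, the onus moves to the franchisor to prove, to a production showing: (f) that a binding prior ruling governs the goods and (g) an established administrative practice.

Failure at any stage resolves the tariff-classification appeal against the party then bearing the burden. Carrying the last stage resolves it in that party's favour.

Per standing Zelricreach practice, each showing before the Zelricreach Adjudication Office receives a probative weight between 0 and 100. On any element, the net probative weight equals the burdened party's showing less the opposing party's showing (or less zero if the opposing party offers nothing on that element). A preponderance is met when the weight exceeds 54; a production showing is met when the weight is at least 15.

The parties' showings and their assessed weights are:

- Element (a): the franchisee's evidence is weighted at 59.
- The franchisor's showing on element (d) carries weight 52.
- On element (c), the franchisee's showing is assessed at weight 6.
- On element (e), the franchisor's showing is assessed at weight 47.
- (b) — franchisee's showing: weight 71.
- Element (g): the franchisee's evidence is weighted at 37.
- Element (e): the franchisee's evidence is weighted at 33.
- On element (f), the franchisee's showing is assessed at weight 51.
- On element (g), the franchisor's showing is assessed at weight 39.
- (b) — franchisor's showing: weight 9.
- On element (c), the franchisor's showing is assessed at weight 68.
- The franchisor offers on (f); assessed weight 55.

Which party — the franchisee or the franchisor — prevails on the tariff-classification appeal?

franchisee

Stage 1 (franchisee, a preponderance, weight exceeds 54): (a) 59 > 54 — meets; (b) net 71−9=62 > 54 — meets.
  The franchisee carries Stage 1; the franchisor now bears the burden.
Stage 2 (franchisor, a preponderance, weight exceeds 54): (c) net 68−6=62 > 54 — meets; (d) 52 ≤ 54 — fails.
  The franchisor does not carry Stage 2.
The analysis ends at Stage 2; the franchisee prevails.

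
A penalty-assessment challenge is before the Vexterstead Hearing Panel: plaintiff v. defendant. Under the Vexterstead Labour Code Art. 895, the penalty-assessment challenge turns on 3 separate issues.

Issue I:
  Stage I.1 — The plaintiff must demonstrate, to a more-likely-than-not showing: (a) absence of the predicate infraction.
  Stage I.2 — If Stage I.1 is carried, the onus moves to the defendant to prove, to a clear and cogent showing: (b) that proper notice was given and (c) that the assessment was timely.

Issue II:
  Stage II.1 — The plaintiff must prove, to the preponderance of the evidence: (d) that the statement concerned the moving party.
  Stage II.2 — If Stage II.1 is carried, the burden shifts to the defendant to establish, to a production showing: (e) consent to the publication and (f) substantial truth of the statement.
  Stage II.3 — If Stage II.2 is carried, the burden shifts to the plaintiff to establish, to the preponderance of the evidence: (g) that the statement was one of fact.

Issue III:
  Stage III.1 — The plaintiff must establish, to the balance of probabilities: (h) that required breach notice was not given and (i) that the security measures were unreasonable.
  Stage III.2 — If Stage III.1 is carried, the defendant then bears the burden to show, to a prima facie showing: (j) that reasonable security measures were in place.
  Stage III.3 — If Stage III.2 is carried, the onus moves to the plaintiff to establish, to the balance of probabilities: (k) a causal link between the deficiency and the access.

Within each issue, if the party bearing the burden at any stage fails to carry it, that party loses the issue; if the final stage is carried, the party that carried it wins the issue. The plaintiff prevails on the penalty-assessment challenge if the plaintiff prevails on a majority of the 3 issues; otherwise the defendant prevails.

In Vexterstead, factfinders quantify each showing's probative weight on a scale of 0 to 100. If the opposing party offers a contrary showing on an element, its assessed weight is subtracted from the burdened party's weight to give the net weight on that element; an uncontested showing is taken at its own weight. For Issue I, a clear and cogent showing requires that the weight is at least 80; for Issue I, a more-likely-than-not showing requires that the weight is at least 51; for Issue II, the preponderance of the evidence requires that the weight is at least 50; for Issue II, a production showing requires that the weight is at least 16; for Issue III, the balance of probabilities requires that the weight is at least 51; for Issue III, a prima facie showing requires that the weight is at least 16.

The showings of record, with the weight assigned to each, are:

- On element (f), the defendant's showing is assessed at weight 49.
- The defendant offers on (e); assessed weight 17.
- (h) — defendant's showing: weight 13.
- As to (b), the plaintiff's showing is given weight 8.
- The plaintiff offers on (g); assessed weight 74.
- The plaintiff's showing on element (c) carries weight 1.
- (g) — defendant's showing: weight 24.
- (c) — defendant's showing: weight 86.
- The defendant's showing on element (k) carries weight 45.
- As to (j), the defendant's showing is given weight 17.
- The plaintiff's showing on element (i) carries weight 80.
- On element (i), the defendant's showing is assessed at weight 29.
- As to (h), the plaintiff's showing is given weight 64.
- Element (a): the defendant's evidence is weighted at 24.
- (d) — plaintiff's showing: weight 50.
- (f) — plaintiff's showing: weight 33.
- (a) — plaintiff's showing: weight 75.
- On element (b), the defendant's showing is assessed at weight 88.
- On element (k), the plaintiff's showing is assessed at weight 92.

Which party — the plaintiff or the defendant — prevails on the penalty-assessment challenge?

defendant

— Issue I —
Stage I.1 (plaintiff, a more-likely-than-not showing, weight is at least 51): (a) net 75−24=51 ≥ 51 — meets.
  All elements met. The burden passes to the defendant.
Stage I.2 (defendant, a clear and cogent showing, weight is at least 80): (b) net 88−8=80 ≥ 80 — meets; (c) net 86−1=85 ≥ 80 — meets.
  Stage I.2 carried; the final stage is satisfied.
Every stage carried; the defendant prevails on this issue.
— Issue II —
Stage II.1 — burden on plaintiff; standard: the preponderance of the evidence (weight is at least 50).
    (d): 50 ≥ 50 [met]
  Stage II.1 carried; the burden shifts to the defendant.
Stage II.2 — burden on defendant; standard: a production showing (weight is at least 16).
    (e): 17 ≥ 16 [met]
    (f): 49 − 33 = 16 ≥ 16 [met]
  Stage II.2 carried; the burden shifts to the plaintiff.
Stage II.3 — burden on plaintiff; standard: the preponderance of the evidence (weight is at least 50).
    (g): 74 − 24 = 50 ≥ 50 [met]
  Stage II.3 carried; the final stage is satisfied.
Every stage carried; the plaintiff prevails on this issue.
— Issue III —
At Stage III.1 the plaintiff must meet the balance of probabilities (weight is at least 51): on (h) the weight is 64 less the opposing 13 gives net 51, ≥ 51, so (h) meets the standard; on (i) the weight is 80 less the opposing 29 gives net 51, ≥ 51, so (i) meets the standard.
  Stage III.1 carried; the burden shifts to the defendant.
At Stage III.2 the defendant must meet a prima facie showing (weight is at least 16): on (j) the weight is 17, which does reach 16, so (j) meets the standard.
  All elements met. The burden passes to the plaintiff.
At Stage III.3 the plaintiff must meet the balance of probabilities (weight is at least 51): on (k) the weight is 92 less the opposing 45 gives net 47, < 51, so (k) does not meet the standard.
  Stage III.3 not carried; the plaintiff fails its burden.
So the defendant prevails on this issue.
Per-issue: Issue I → defendant; Issue II → plaintiff; Issue III → defendant. The plaintiff must prevail on a majority of issues; overall, the defendant prevails.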